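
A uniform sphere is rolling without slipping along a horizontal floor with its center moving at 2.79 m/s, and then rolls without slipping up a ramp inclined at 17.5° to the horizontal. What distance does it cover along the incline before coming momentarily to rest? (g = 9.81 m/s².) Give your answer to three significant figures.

d ≈ 1.85 m

The moment of inertia is (2/5)MR², giving k ≡ I/(MR²) = 0.4.
The rolling condition ω = v/R makes the rotational term ½I(v/R)² = ½kMv², so KE_total = ½(1+k)Mv² = (7/10)Mv².
Setting this equal to Mgh gives the vertical rise h = (1+k)v₀²/(2g) = 1.4×2.79²/(2×9.81) = 0.5554 m.
The distance along the slope is d = h/sinθ = 0.5554/sin17.5° ≈ 1.85 m.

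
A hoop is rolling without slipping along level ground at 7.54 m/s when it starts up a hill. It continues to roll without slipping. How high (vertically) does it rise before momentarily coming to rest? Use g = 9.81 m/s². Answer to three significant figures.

h ≈ 5.80 m

Here I = MR², so the shape factor k = I/(MR²) = 1.
Pure rolling means v = ωR; then KE = ½Mv² + ½I(v/R)² = ½(1+k)Mv² = Mv².
At the top the kinetic energy is zero, so Mv₀² = Mgh.
Thus h = (1+k)v₀²/(2g) = 2 × 7.54² / (2 × 9.81) ≈ 5.80 m.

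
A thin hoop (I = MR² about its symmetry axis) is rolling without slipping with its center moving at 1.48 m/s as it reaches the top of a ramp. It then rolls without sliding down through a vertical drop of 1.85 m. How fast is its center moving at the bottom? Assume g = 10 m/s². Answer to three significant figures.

v ≈ 4.55 m/s

For this body I = MR², i.e. k = I/(MR²) = 1.
Since it rolls without slipping, ω = v/R and KE = ½Mv² + ½Iω² = ½(1+k)Mv² = Mv².
Energy conservation: Mv₀² + Mgh = Mv², so v² = v₀² + 2gh/(1+k).
v = √(1.48² + 2×10×1.85/2) = √20.69 ≈ 4.55 m/s.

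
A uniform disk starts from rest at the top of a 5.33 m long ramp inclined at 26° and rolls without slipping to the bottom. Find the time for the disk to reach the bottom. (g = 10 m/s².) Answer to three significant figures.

With I = (1/2)MR², the ratio k = I/(MR²) is 0.5.
Along the incline Mg sinθ − f = Ma, and torque about the center fR = Iα = kMR²(a/R) gives f = kMa.
Hence a = g sinθ/(1+k) = 10×sin26°/1.5 = 2.922 m/s².
With constant a from rest, t = √(2L/a) = √(2·5.33/2.922) ≈ 1.91 s.

t ≈ 1.91 s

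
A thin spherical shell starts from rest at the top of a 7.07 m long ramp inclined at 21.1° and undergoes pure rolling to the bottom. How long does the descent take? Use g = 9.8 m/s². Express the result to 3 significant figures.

t ≈ 2.58 s

Here I = (2/3)MR², so the shape factor k = I/(MR²) = 2/3.
Along the incline Mg sinθ − f = Ma, and torque about the center fR = Iα = kMR²(a/R) gives f = kMa.
Hence a = g sinθ/(1+k) = 9.8×sin21.1°/1.667 = 2.117 m/s².
Starting from rest, L = ½at², so t = √(2L/a) = √(2×7.07/2.117) ≈ 2.58 s.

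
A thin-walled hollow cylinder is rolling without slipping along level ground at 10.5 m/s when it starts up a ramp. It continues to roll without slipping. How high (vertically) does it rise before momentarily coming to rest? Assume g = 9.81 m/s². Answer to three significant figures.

h ≈ 11.2 m

The moment of inertia is MR², giving k ≡ I/(MR²) = 1.
Rolling without slipping gives ω = v/R, so the total kinetic energy is ½Mv² + ½Iω² = ½(1+k)Mv² = Mv².
All of this converts to potential energy at the highest point: Mv₀² = Mgh.
Thus h = (1+k)v₀²/(2g) = 2 × 10.5² / (2 × 9.81) ≈ 11.2 m.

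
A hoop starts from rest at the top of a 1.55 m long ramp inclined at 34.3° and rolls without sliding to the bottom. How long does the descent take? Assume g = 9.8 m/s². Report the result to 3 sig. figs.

For this body I = MR², i.e. k = I/(MR²) = 1.
Newton's second law down the slope: Mg sinθ − f = Ma. The torque equation fR = Iα (with α = a/R) gives f = kMa.
Hence a = g sinθ/(1+k) = 9.8×sin34.3°/2 = 2.761 m/s².
Starting from rest, L = ½at², so t = √(2L/a) = √(2×1.55/2.761) ≈ 1.06 s.

t ≈ 1.06 s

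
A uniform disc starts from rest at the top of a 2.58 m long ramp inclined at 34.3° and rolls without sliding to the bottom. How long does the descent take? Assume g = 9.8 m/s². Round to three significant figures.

The moment of inertia is (1/2)MR², giving k ≡ I/(MR²) = 0.5.
Newton's second law down the slope: Mg sinθ − f = Ma. The torque equation fR = Iα (with α = a/R) gives f = kMa.
Hence a = g sinθ/(1+k) = 9.8×sin34.3°/1.5 = 3.682 m/s².
Starting from rest, L = ½at², so t = √(2L/a) = √(2×2.58/3.682) ≈ 1.18 s.

t ≈ 1.18 s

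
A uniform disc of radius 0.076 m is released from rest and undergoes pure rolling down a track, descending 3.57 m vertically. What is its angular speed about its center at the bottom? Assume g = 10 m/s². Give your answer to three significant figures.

For this body I = (1/2)MR², i.e. k = I/(MR²) = 0.5.
The rolling condition ω = v/R makes the rotational term ½I(v/R)² = ½kMv², so KE_total = ½(1+k)Mv² = (3/4)Mv².
Energy conservation Mgh = ½(1+k)Mv² gives v = √(2gh/(1+k)) = √(2 × 10 × 3.57 / 1.5) = 6.899 m/s.
Then ω = v/R = 6.899 / 0.076 ≈ 90.8 rad/s.

ω ≈ 90.8 rad/s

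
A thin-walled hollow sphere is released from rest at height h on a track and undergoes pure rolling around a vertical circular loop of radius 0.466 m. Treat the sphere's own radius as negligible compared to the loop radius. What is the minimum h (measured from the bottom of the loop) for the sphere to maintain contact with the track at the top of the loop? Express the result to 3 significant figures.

h_min ≈ 1.32 m

Here I = (2/3)MR², so the shape factor k = I/(MR²) = 2/3.
At the top of the loop, the minimum-contact condition is Mg = Mv_top²/r, so v_top² = gr.
With ω = v/R, the kinetic energy at speed v is ½(1+k)Mv² = (5/6)Mv².
Energy conservation from release (height h) to the top (height 2r): Mgh = Mg(2r) + (5/6)M·gr.
Thus h_min = 2r + (1+k)r/2 = r(2 + 1.667/2) = 0.466 × 2.833 ≈ 1.32 m.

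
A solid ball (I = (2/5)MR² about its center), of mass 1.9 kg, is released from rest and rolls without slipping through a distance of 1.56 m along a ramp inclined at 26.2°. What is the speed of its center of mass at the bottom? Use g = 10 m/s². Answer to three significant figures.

v ≈ 3.14 m/s

With I = (2/5)MR², the ratio k = I/(MR²) is 0.4.
The rolling condition ω = v/R makes the rotational term ½I(v/R)² = ½kMv², so KE_total = ½(1+k)Mv² = (7/10)Mv².
The vertical drop is h = L sinθ = 1.56 × sin26.2° = 0.6887 m.
Energy conservation: Mgh = (7/10)Mv², so v = √(2gh/(1+k)) = √(2 × 10 × 0.6887 / 1.4) ≈ 3.14 m/s.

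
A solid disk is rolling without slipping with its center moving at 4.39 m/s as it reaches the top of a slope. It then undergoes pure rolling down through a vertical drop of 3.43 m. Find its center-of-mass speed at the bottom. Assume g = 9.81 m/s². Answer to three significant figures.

v ≈ 8.01 m/s

Here I = (1/2)MR², so the shape factor k = I/(MR²) = 0.5.
Since it rolls without slipping, ω = v/R and KE = ½Mv² + ½Iω² = ½(1+k)Mv² = (3/4)Mv².
Energy conservation: (3/4)Mv₀² + Mgh = (3/4)Mv², so v² = v₀² + 2gh/(1+k).
v = √(4.39² + 2×9.81×3.43/1.5) = √64.14 ≈ 8.01 m/s.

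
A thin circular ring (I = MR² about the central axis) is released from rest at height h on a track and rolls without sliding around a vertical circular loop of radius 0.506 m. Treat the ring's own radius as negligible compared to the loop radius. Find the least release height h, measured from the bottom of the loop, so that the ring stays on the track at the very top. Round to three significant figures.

With I = MR², the ratio k = I/(MR²) is 1.
At the top of the loop, the minimum-contact condition is Mg = Mv_top²/r, so v_top² = gr.
With ω = v/R, the kinetic energy at speed v is ½(1+k)Mv² = Mv².
Energy conservation from release (height h) to the top (height 2r): Mgh = Mg(2r) + M·gr.
Thus h_min = 2r + (1+k)r/2 = r(2 + 2/2) = 0.506 × 3 ≈ 1.52 m.

h_min ≈ 1.52 m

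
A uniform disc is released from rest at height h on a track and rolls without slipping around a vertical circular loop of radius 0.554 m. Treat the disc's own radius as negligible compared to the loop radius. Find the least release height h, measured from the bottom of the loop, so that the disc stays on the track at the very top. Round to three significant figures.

The moment of inertia is (1/2)MR², giving k ≡ I/(MR²) = 0.5.
At the top of the loop, the minimum-contact condition is Mg = Mv_top²/r, so v_top² = gr.
With ω = v/R, the kinetic energy at speed v is ½(1+k)Mv² = (3/4)Mv².
Energy conservation from release (height h) to the top (height 2r): Mgh = Mg(2r) + (3/4)M·gr.
Thus h_min = 2r + (1+k)r/2 = r(2 + 1.5/2) = 0.554 × 2.75 ≈ 1.52 m.

h_min ≈ 1.52 m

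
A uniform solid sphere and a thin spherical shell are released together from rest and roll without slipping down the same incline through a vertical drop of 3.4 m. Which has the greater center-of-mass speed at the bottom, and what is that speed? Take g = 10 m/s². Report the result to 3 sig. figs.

the uniform solid sphere, at v ≈ 6.97 m/s

For rolling without slipping, Mgh = ½(1+k)Mv² where k = I/(MR²), so v = √(2gh/(1+k)).
Uniform solid sphere: k = 0.4, giving v = √(2×10×3.4/1.4) = 6.969 m/s.
Thin spherical shell: k = 2/3, giving v = √(2×10×3.4/1.667) = 6.387 m/s.
The smaller k wins: the uniform solid sphere, at ≈ 6.97 m/s.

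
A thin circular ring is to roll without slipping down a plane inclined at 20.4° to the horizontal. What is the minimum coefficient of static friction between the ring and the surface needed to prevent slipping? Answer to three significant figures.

The moment of inertia is MR², giving k ≡ I/(MR²) = 1.
Newton's second law down the slope: Mg sinθ − f = Ma. The torque equation fR = Iα (with α = a/R) gives f = kMa.
These give a = g sinθ/(1+k) and the required friction f = kMg sinθ/(1+k).
With N = Mg cosθ, the no-slip condition f ≤ μN gives μ_min = f/N = k tanθ/(1+k).
μ_min = 1 × tan20.4° / 2 ≈ 0.186.

μ_min ≈ 0.186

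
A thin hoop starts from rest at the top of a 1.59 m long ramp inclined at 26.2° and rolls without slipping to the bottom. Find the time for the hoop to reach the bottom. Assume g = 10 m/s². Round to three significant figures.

Here I = MR², so the shape factor k = I/(MR²) = 1.
Translational: Mg sinθ − f = Ma. Rotational about the CM: fR = Iα = kMRa, so f = kMa.
Hence a = g sinθ/(1+k) = 10×sin26.2°/2 = 2.208 m/s².
With constant a from rest, t = √(2L/a) = √(2·1.59/2.208) ≈ 1.20 s.

t ≈ 1.20 s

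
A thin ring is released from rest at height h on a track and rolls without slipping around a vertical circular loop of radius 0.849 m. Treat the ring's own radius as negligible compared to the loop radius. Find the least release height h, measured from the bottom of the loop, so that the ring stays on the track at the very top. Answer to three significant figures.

The moment of inertia is MR², giving k ≡ I/(MR²) = 1.
At the top, contact is just lost when gravity alone supplies the centripetal force: Mg = Mv_top²/r, i.e. v_top² = gr.
With ω = v/R, the kinetic energy at speed v is ½(1+k)Mv² = Mv².
Energy conservation from release (height h) to the top (height 2r): Mgh = Mg(2r) + M·gr.
Thus h_min = 2r + (1+k)r/2 = r(2 + 2/2) = 0.849 × 3 ≈ 2.55 m.

h_min ≈ 2.55 m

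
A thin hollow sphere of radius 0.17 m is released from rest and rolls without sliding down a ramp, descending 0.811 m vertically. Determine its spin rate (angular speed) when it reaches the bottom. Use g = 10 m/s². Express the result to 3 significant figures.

ω ≈ 18.4 rad/s

For this body I = (2/3)MR², i.e. k = I/(MR²) = 2/3.
Since it rolls without slipping, ω = v/R and KE = ½Mv² + ½Iω² = ½(1+k)Mv² = (5/6)Mv².
Energy conservation Mgh = ½(1+k)Mv² gives v = √(2gh/(1+k)) = √(2 × 10 × 0.811 / 1.667) = 3.12 m/s.
Then ω = v/R = 3.12 / 0.17 ≈ 18.4 rad/s.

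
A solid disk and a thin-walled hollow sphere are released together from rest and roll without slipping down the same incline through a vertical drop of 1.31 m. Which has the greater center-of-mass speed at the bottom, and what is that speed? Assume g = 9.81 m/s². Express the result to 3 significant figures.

For rolling without slipping, Mgh = ½(1+k)Mv² where k = I/(MR²), so v = √(2gh/(1+k)).
Solid disk: k = 0.5, giving v = √(2×9.81×1.31/1.5) = 4.139 m/s.
Thin-walled hollow sphere: k = 2/3, giving v = √(2×9.81×1.31/1.667) = 3.927 m/s.
The smaller k wins: the solid disk, at ≈ 4.14 m/s.

the solid disk, at v ≈ 4.14 m/s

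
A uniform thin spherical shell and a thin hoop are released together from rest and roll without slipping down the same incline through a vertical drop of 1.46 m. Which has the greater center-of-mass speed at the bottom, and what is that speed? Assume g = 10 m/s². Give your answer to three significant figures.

the uniform thin spherical shell, at v ≈ 4.19 m/s

For rolling without slipping, Mgh = ½(1+k)Mv² where k = I/(MR²), so v = √(2gh/(1+k)).
Uniform thin spherical shell: k = 2/3, giving v = √(2×10×1.46/1.667) = 4.186 m/s.
Thin hoop: k = 1, giving v = √(2×10×1.46/2) = 3.821 m/s.
The smaller k wins: the uniform thin spherical shell, at ≈ 4.19 m/s.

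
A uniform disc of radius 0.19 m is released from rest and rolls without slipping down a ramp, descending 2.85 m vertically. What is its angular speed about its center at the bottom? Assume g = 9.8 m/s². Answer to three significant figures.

ω ≈ 32.1 rad/s

For this body I = (1/2)MR², i.e. k = I/(MR²) = 0.5.
The rolling condition ω = v/R makes the rotational term ½I(v/R)² = ½kMv², so KE_total = ½(1+k)Mv² = (3/4)Mv².
Energy conservation Mgh = ½(1+k)Mv² gives v = √(2gh/(1+k)) = √(2 × 9.8 × 2.85 / 1.5) = 6.102 m/s.
The angular speed follows from ω = v/R = 6.102/0.19 ≈ 32.1 rad/s.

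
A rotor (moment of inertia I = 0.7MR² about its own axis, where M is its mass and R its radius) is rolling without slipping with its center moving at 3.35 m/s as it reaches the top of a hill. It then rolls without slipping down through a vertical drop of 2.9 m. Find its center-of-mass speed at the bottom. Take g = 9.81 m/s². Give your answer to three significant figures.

v ≈ 6.69 m/s

The moment of inertia is 0.7MR², giving k ≡ I/(MR²) = 0.7.
The rolling condition ω = v/R makes the rotational term ½I(v/R)² = ½kMv², so KE_total = ½(1+k)Mv² = (17/20)Mv².
Conserving energy between top and bottom: (17/20)Mv² = (17/20)Mv₀² + Mgh, hence v² = v₀² + 2gh/(1+k).
v = √(3.35² + 2×9.81×2.9/1.7) = √44.69 ≈ 6.69 m/s.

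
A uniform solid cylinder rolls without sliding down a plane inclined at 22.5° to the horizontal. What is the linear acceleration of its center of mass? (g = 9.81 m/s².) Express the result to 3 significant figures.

Here I = (1/2)MR², so the shape factor k = I/(MR²) = 0.5.
Newton's second law down the slope: Mg sinθ − f = Ma. The torque equation fR = Iα (with α = a/R) gives f = kMa.
Eliminating f: Mg sinθ = (1+k)Ma, so a = g sinθ/(1+k) = 9.81 × sin22.5° / 1.5 ≈ 2.50 m/s².

a ≈ 2.50 m/s²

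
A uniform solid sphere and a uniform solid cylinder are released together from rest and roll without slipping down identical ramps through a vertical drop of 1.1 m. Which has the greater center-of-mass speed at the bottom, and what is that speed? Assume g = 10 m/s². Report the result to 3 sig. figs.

For rolling without slipping, Mgh = ½(1+k)Mv² where k = I/(MR²), so v = √(2gh/(1+k)).
Uniform solid sphere: k = 0.4, giving v = √(2×10×1.1/1.4) = 3.964 m/s.
Uniform solid cylinder: k = 0.5, giving v = √(2×10×1.1/1.5) = 3.83 m/s.
The smaller k wins: the uniform solid sphere, at ≈ 3.96 m/s.

the uniform solid sphere, at v ≈ 3.96 m/s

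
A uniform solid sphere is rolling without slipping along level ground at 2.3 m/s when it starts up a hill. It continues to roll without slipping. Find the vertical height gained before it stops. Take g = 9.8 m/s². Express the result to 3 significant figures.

The moment of inertia is (2/5)MR², giving k ≡ I/(MR²) = 0.4.
Rolling without slipping gives ω = v/R, so the total kinetic energy is ½Mv² + ½Iω² = ½(1+k)Mv² = (7/10)Mv².
At the top the kinetic energy is zero, so (7/10)Mv₀² = Mgh.
Thus h = (1+k)v₀²/(2g) = 1.4 × 2.3² / (2 × 9.8) ≈ 0.378 m.

h ≈ 0.378 m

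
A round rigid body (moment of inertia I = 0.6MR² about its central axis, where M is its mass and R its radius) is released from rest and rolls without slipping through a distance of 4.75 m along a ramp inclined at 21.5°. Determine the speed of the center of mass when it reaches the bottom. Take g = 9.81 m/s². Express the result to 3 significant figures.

With I = 0.6MR², the ratio k = I/(MR²) is 0.6.
Pure rolling means v = ωR; then KE = ½Mv² + ½I(v/R)² = ½(1+k)Mv² = (4/5)Mv².
The vertical drop is h = L sinθ = 4.75 × sin21.5° = 1.741 m.
Energy conservation: Mgh = (4/5)Mv², so v = √(2gh/(1+k)) = √(2 × 9.81 × 1.741 / 1.6) ≈ 4.62 m/s.

v ≈ 4.62 m/s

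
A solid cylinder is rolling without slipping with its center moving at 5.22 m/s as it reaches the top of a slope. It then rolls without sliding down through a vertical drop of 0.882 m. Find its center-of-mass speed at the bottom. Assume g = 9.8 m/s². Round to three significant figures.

v ≈ 6.23 m/s

With I = (1/2)MR², the ratio k = I/(MR²) is 0.5.
Rolling without slipping gives ω = v/R, so the total kinetic energy is ½Mv² + ½Iω² = ½(1+k)Mv² = (3/4)Mv².
Conserving energy between top and bottom: (3/4)Mv² = (3/4)Mv₀² + Mgh, hence v² = v₀² + 2gh/(1+k).
v = √(5.22² + 2×9.8×0.882/1.5) = √38.77 ≈ 6.23 m/s.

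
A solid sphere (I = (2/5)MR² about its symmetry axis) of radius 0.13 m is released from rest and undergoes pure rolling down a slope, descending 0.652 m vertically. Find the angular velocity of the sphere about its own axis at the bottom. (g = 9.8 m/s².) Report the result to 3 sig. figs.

For this body I = (2/5)MR², i.e. k = I/(MR²) = 0.4.
The rolling condition ω = v/R makes the rotational term ½I(v/R)² = ½kMv², so KE_total = ½(1+k)Mv² = (7/10)Mv².
Energy conservation Mgh = ½(1+k)Mv² gives v = √(2gh/(1+k)) = √(2 × 9.8 × 0.652 / 1.4) = 3.021 m/s.
Then ω = v/R = 3.021 / 0.13 ≈ 23.2 rad/s.

ω ≈ 23.2 rad/s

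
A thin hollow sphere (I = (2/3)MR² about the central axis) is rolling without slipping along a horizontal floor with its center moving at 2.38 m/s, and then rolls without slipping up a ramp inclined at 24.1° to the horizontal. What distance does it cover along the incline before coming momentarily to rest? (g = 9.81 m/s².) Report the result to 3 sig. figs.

d ≈ 1.18 m

With I = (2/3)MR², the ratio k = I/(MR²) is 2/3.
Rolling without slipping gives ω = v/R, so the total kinetic energy is ½Mv² + ½Iω² = ½(1+k)Mv² = (5/6)Mv².
Setting this equal to Mgh gives the vertical rise h = (1+k)v₀²/(2g) = 1.667×2.38²/(2×9.81) = 0.4812 m.
The distance along the slope is d = h/sinθ = 0.4812/sin24.1° ≈ 1.18 m.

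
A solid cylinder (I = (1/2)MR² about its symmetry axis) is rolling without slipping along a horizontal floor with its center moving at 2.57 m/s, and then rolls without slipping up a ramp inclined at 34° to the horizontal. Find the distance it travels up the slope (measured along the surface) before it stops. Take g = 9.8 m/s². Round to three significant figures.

d ≈ 0.904 m

The moment of inertia is (1/2)MR², giving k ≡ I/(MR²) = 0.5.
Pure rolling means v = ωR; then KE = ½Mv² + ½I(v/R)² = ½(1+k)Mv² = (3/4)Mv².
Setting this equal to Mgh gives the vertical rise h = (1+k)v₀²/(2g) = 1.5×2.57²/(2×9.8) = 0.5055 m.
Along the incline, d = h/sinθ = 0.5055/sin34° ≈ 0.904 m.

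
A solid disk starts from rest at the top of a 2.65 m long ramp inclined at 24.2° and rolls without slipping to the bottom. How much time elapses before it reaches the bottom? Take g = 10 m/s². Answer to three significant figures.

With I = (1/2)MR², the ratio k = I/(MR²) is 0.5.
Newton's second law down the slope: Mg sinθ − f = Ma. The torque equation fR = Iα (with α = a/R) gives f = kMa.
Hence a = g sinθ/(1+k) = 10×sin24.2°/1.5 = 2.733 m/s².
With constant a from rest, t = √(2L/a) = √(2·2.65/2.733) ≈ 1.39 s.

t ≈ 1.39 s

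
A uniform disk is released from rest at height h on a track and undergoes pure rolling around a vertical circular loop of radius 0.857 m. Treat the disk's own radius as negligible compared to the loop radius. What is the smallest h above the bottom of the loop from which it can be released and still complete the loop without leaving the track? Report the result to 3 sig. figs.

The moment of inertia is (1/2)MR², giving k ≡ I/(MR²) = 0.5.
At the top of the loop, the minimum-contact condition is Mg = Mv_top²/r, so v_top² = gr.
With ω = v/R, the kinetic energy at speed v is ½(1+k)Mv² = (3/4)Mv².
Energy conservation from release (height h) to the top (height 2r): Mgh = Mg(2r) + (3/4)M·gr.
Thus h_min = 2r + (1+k)r/2 = r(2 + 1.5/2) = 0.857 × 2.75 ≈ 2.36 m.

h_min ≈ 2.36 m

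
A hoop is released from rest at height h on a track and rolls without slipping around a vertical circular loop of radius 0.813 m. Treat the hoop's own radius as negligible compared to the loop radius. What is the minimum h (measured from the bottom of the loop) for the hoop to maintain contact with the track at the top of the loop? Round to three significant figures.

h_min ≈ 2.44 m

Here I = MR², so the shape factor k = I/(MR²) = 1.
At the top of the loop, the minimum-contact condition is Mg = Mv_top²/r, so v_top² = gr.
With ω = v/R, the kinetic energy at speed v is ½(1+k)Mv² = Mv².
Energy conservation from release (height h) to the top (height 2r): Mgh = Mg(2r) + M·gr.
Thus h_min = 2r + (1+k)r/2 = r(2 + 2/2) = 0.813 × 3 ≈ 2.44 m.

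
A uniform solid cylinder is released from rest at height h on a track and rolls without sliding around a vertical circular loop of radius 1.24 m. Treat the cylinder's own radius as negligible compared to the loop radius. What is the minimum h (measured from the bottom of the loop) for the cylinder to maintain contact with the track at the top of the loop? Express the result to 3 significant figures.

h_min ≈ 3.41 m

With I = (1/2)MR², the ratio k = I/(MR²) is 0.5.
At the top of the loop, the minimum-contact condition is Mg = Mv_top²/r, so v_top² = gr.
With ω = v/R, the kinetic energy at speed v is ½(1+k)Mv² = (3/4)Mv².
Energy conservation from release (height h) to the top (height 2r): Mgh = Mg(2r) + (3/4)M·gr.
Thus h_min = 2r + (1+k)r/2 = r(2 + 1.5/2) = 1.24 × 2.75 ≈ 3.41 m.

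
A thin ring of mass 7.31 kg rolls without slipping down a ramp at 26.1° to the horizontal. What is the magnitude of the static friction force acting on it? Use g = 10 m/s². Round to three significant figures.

f ≈ 16.1 N

The moment of inertia is MR², giving k ≡ I/(MR²) = 1.
Newton's second law down the slope: Mg sinθ − f = Ma. The torque equation fR = Iα (with α = a/R) gives f = kMa.
Combining, a = g sinθ/(1+k) and f = kMa = kMg sinθ/(1+k).
f = 1 × 7.31 × 10 × sin26.1° / 2 ≈ 16.1 N.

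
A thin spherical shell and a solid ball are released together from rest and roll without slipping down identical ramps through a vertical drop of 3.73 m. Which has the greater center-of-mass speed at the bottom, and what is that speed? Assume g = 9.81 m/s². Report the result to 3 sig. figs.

the solid ball, at v ≈ 7.23 m/s

For rolling without slipping, Mgh = ½(1+k)Mv² where k = I/(MR²), so v = √(2gh/(1+k)).
Thin spherical shell: k = 2/3, giving v = √(2×9.81×3.73/1.667) = 6.626 m/s.
Solid ball: k = 0.4, giving v = √(2×9.81×3.73/1.4) = 7.23 m/s.
The smaller k wins: the solid ball, at ≈ 7.23 m/s.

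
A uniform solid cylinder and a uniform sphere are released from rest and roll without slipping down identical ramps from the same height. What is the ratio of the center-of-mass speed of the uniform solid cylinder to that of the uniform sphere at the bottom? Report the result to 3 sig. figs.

v_ratio ≈ 0.966

Each satisfies Mgh = ½(1+k)Mv² with k = I/(MR²), so v ∝ 1/√(1+k).
For the uniform solid cylinder k = 0.5; for the uniform sphere k = 0.4.
v₁/v₂ = √((1+k₂)/(1+k₁)) = √(1.4/1.5) ≈ 0.966.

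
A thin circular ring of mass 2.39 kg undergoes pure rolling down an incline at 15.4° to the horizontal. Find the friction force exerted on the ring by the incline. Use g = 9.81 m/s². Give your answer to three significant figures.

Here I = MR², so the shape factor k = I/(MR²) = 1.
Along the incline Mg sinθ − f = Ma, and torque about the center fR = Iα = kMR²(a/R) gives f = kMa.
Combining, a = g sinθ/(1+k) and f = kMa = kMg sinθ/(1+k).
f = 1 × 2.39 × 9.81 × sin15.4° / 2 ≈ 3.11 N.

f ≈ 3.11 N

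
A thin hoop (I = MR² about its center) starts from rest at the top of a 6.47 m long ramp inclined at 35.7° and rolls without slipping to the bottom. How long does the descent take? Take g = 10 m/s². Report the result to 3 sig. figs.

The moment of inertia is MR², giving k ≡ I/(MR²) = 1.
Translational: Mg sinθ − f = Ma. Rotational about the CM: fR = Iα = kMRa, so f = kMa.
Hence a = g sinθ/(1+k) = 10×sin35.7°/2 = 2.918 m/s².
With constant a from rest, t = √(2L/a) = √(2·6.47/2.918) ≈ 2.11 s.

t ≈ 2.11 s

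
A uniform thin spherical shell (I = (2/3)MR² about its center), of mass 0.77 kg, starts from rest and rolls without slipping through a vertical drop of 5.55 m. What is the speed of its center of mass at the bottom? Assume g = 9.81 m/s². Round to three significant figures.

The moment of inertia is (2/3)MR², giving k ≡ I/(MR²) = 2/3.
Since it rolls without slipping, ω = v/R and KE = ½Mv² + ½Iω² = ½(1+k)Mv² = (5/6)Mv².
Setting Mgh = (5/6)Mv² gives v = √(2gh/(1+k)) = √(2·9.81·5.55/1.667) ≈ 8.08 m/s.

v ≈ 8.08 m/s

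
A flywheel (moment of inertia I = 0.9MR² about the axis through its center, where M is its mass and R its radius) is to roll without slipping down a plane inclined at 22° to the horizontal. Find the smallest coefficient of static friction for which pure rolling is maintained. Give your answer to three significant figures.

With I = 0.9MR², the ratio k = I/(MR²) is 0.9.
Newton's second law down the slope: Mg sinθ − f = Ma. The torque equation fR = Iα (with α = a/R) gives f = kMa.
These give a = g sinθ/(1+k) and the required friction f = kMg sinθ/(1+k).
With N = Mg cosθ, the no-slip condition f ≤ μN gives μ_min = f/N = k tanθ/(1+k).
μ_min = 0.9 × tan22° / 1.9 ≈ 0.191.

μ_min ≈ 0.191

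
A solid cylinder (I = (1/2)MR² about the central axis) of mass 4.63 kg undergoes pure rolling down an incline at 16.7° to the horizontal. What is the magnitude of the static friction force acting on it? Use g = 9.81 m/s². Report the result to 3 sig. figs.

f ≈ 4.35 N

For this body I = (1/2)MR², i.e. k = I/(MR²) = 0.5.
Newton's second law down the slope: Mg sinθ − f = Ma. The torque equation fR = Iα (with α = a/R) gives f = kMa.
Combining, a = g sinθ/(1+k) and f = kMa = kMg sinθ/(1+k).
f = 0.5 × 4.63 × 9.81 × sin16.7° / 1.5 ≈ 4.35 N.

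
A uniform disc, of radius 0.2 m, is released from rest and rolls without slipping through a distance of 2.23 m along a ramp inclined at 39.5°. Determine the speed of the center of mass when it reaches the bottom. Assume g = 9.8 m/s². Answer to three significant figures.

v ≈ 4.31 m/s

The moment of inertia is (1/2)MR², giving k ≡ I/(MR²) = 0.5.
Rolling without slipping gives ω = v/R, so the total kinetic energy is ½Mv² + ½Iω² = ½(1+k)Mv² = (3/4)Mv².
The vertical drop is h = L sinθ = 2.23 × sin39.5° = 1.418 m.
Energy conservation: Mgh = (3/4)Mv², so v = √(2gh/(1+k)) = √(2 × 9.8 × 1.418 / 1.5) ≈ 4.31 m/s.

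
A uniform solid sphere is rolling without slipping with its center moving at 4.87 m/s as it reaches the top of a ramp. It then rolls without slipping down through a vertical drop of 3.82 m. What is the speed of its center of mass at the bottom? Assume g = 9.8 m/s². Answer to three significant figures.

The moment of inertia is (2/5)MR², giving k ≡ I/(MR²) = 0.4.
Rolling without slipping gives ω = v/R, so the total kinetic energy is ½Mv² + ½Iω² = ½(1+k)Mv² = (7/10)Mv².
Energy conservation: (7/10)Mv₀² + Mgh = (7/10)Mv², so v² = v₀² + 2gh/(1+k).
v = √(4.87² + 2×9.8×3.82/1.4) = √77.2 ≈ 8.79 m/s.

v ≈ 8.79 m/s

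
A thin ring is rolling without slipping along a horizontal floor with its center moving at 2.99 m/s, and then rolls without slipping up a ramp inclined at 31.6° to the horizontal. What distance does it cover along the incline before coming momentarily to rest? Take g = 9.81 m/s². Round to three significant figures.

The moment of inertia is MR², giving k ≡ I/(MR²) = 1.
Rolling without slipping gives ω = v/R, so the total kinetic energy is ½Mv² + ½Iω² = ½(1+k)Mv² = Mv².
Setting this equal to Mgh gives the vertical rise h = (1+k)v₀²/(2g) = 2×2.99²/(2×9.81) = 0.9113 m.
The distance along the slope is d = h/sinθ = 0.9113/sin31.6° ≈ 1.74 m.

d ≈ 1.74 m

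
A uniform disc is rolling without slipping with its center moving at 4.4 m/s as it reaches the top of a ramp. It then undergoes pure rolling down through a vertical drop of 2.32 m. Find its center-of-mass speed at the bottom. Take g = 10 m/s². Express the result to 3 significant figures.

v ≈ 7.09 m/s

For this body I = (1/2)MR², i.e. k = I/(MR²) = 0.5.
Pure rolling means v = ωR; then KE = ½Mv² + ½I(v/R)² = ½(1+k)Mv² = (3/4)Mv².
Conserving energy between top and bottom: (3/4)Mv² = (3/4)Mv₀² + Mgh, hence v² = v₀² + 2gh/(1+k).
v = √(4.4² + 2×10×2.32/1.5) = √50.29 ≈ 7.09 m/s.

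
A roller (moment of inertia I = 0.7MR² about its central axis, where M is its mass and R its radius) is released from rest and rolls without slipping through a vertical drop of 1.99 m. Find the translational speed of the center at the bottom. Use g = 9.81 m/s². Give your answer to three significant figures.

v ≈ 4.79 m/s

The moment of inertia is 0.7MR², giving k ≡ I/(MR²) = 0.7.
Since it rolls without slipping, ω = v/R and KE = ½Mv² + ½Iω² = ½(1+k)Mv² = (17/20)Mv².
Setting Mgh = (17/20)Mv² gives v = √(2gh/(1+k)) = √(2·9.81·1.99/1.7) ≈ 4.79 m/s.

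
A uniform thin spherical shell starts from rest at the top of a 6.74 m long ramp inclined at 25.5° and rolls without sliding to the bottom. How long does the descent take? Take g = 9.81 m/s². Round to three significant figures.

Here I = (2/3)MR², so the shape factor k = I/(MR²) = 2/3.
Translational: Mg sinθ − f = Ma. Rotational about the CM: fR = Iα = kMRa, so f = kMa.
Hence a = g sinθ/(1+k) = 9.81×sin25.5°/1.667 = 2.534 m/s².
With constant a from rest, t = √(2L/a) = √(2·6.74/2.534) ≈ 2.31 s.

t ≈ 2.31 s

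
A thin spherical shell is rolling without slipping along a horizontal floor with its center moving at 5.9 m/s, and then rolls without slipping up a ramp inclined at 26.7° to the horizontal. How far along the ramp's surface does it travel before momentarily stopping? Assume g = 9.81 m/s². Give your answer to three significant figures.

d ≈ 6.58 m

With I = (2/3)MR², the ratio k = I/(MR²) is 2/3.
Rolling without slipping gives ω = v/R, so the total kinetic energy is ½Mv² + ½Iω² = ½(1+k)Mv² = (5/6)Mv².
Setting this equal to Mgh gives the vertical rise h = (1+k)v₀²/(2g) = 1.667×5.9²/(2×9.81) = 2.957 m.
Along the incline, d = h/sinθ = 2.957/sin26.7° ≈ 6.58 m.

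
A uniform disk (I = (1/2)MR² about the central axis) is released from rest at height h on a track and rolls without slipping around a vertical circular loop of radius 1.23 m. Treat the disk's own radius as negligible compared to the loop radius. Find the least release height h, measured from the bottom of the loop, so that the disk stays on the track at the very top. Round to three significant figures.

h_min ≈ 3.38 m

With I = (1/2)MR², the ratio k = I/(MR²) is 0.5.
At the top, contact is just lost when gravity alone supplies the centripetal force: Mg = Mv_top²/r, i.e. v_top² = gr.
With ω = v/R, the kinetic energy at speed v is ½(1+k)Mv² = (3/4)Mv².
Energy conservation from release (height h) to the top (height 2r): Mgh = Mg(2r) + (3/4)M·gr.
Thus h_min = 2r + (1+k)r/2 = r(2 + 1.5/2) = 1.23 × 2.75 ≈ 3.38 m.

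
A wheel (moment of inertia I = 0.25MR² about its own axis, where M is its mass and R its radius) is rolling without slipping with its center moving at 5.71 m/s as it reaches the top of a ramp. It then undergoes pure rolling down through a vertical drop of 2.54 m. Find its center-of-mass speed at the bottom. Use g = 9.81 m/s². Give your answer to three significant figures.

With I = 0.25MR², the ratio k = I/(MR²) is 0.25.
The rolling condition ω = v/R makes the rotational term ½I(v/R)² = ½kMv², so KE_total = ½(1+k)Mv² = (5/8)Mv².
Conserving energy between top and bottom: (5/8)Mv² = (5/8)Mv₀² + Mgh, hence v² = v₀² + 2gh/(1+k).
v = √(5.71² + 2×9.81×2.54/1.25) = √72.47 ≈ 8.51 m/s.

v ≈ 8.51 m/s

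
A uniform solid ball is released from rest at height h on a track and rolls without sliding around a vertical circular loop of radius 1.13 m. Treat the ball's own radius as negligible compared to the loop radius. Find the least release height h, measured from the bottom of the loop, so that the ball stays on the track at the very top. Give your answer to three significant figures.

h_min ≈ 3.05 m

The moment of inertia is (2/5)MR², giving k ≡ I/(MR²) = 0.4.
At the top of the loop, the minimum-contact condition is Mg = Mv_top²/r, so v_top² = gr.
With ω = v/R, the kinetic energy at speed v is ½(1+k)Mv² = (7/10)Mv².
Energy conservation from release (height h) to the top (height 2r): Mgh = Mg(2r) + (7/10)M·gr.
Thus h_min = 2r + (1+k)r/2 = r(2 + 1.4/2) = 1.13 × 2.7 ≈ 3.05 m.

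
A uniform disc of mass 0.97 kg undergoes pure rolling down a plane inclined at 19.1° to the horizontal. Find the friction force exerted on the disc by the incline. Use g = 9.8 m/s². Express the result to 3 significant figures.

Here I = (1/2)MR², so the shape factor k = I/(MR²) = 0.5.
Newton's second law down the slope: Mg sinθ − f = Ma. The torque equation fR = Iα (with α = a/R) gives f = kMa.
Combining, a = g sinθ/(1+k) and f = kMa = kMg sinθ/(1+k).
f = 0.5 × 0.97 × 9.8 × sin19.1° / 1.5 ≈ 1.04 N.

f ≈ 1.04 N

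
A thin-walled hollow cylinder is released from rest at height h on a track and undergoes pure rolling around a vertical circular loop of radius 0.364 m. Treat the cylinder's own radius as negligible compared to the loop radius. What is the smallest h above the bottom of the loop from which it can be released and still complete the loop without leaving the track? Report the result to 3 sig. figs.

With I = MR², the ratio k = I/(MR²) is 1.
At the top, contact is just lost when gravity alone supplies the centripetal force: Mg = Mv_top²/r, i.e. v_top² = gr.
With ω = v/R, the kinetic energy at speed v is ½(1+k)Mv² = Mv².
Energy conservation from release (height h) to the top (height 2r): Mgh = Mg(2r) + M·gr.
Thus h_min = 2r + (1+k)r/2 = r(2 + 2/2) = 0.364 × 3 ≈ 1.09 m.

h_min ≈ 1.09 m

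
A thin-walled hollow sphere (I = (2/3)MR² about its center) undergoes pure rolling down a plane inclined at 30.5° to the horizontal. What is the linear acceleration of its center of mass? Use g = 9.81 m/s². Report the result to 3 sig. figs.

a ≈ 2.99 m/s²

With I = (2/3)MR², the ratio k = I/(MR²) is 2/3.
Translational: Mg sinθ − f = Ma. Rotational about the CM: fR = Iα = kMRa, so f = kMa.
Eliminating f: Mg sinθ = (1+k)Ma, so a = g sinθ/(1+k) = 9.81 × sin30.5° / 1.667 ≈ 2.99 m/s².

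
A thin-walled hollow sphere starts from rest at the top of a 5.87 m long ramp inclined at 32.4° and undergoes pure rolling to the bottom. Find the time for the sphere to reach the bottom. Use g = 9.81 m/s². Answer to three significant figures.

t ≈ 1.93 s

With I = (2/3)MR², the ratio k = I/(MR²) is 2/3.
Along the incline Mg sinθ − f = Ma, and torque about the center fR = Iα = kMR²(a/R) gives f = kMa.
Hence a = g sinθ/(1+k) = 9.81×sin32.4°/1.667 = 3.154 m/s².
With constant a from rest, t = √(2L/a) = √(2·5.87/3.154) ≈ 1.93 s.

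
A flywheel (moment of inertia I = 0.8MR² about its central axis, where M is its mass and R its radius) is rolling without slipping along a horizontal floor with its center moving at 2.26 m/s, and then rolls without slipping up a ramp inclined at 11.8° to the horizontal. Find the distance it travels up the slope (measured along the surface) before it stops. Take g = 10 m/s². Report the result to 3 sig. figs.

d ≈ 2.25 m

The moment of inertia is 0.8MR², giving k ≡ I/(MR²) = 0.8.
Rolling without slipping gives ω = v/R, so the total kinetic energy is ½Mv² + ½Iω² = ½(1+k)Mv² = (9/10)Mv².
Setting this equal to Mgh gives the vertical rise h = (1+k)v₀²/(2g) = 1.8×2.26²/(2×10) = 0.4597 m.
Along the incline, d = h/sinθ = 0.4597/sin11.8° ≈ 2.25 m.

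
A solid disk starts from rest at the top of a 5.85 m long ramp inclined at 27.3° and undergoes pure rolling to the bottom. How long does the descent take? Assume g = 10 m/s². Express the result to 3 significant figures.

t ≈ 1.96 s

The moment of inertia is (1/2)MR², giving k ≡ I/(MR²) = 0.5.
Newton's second law down the slope: Mg sinθ − f = Ma. The torque equation fR = Iα (with α = a/R) gives f = kMa.
Hence a = g sinθ/(1+k) = 10×sin27.3°/1.5 = 3.058 m/s².
With constant a from rest, t = √(2L/a) = √(2·5.85/3.058) ≈ 1.96 s.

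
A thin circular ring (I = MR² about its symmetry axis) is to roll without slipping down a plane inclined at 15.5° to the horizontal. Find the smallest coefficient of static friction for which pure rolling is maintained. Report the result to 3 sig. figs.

μ_min ≈ 0.139

Here I = MR², so the shape factor k = I/(MR²) = 1.
Along the incline Mg sinθ − f = Ma, and torque about the center fR = Iα = kMR²(a/R) gives f = kMa.
These give a = g sinθ/(1+k) and the required friction f = kMg sinθ/(1+k).
The normal force is N = Mg cosθ, so μ_min = f/N = k tanθ/(1+k).
μ_min = 1 × tan15.5° / 2 ≈ 0.139.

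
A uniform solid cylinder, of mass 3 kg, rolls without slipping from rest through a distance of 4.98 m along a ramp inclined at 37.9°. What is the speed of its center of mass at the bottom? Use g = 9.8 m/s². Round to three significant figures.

v ≈ 6.32 m/s

With I = (1/2)MR², the ratio k = I/(MR²) is 0.5.
Rolling without slipping gives ω = v/R, so the total kinetic energy is ½Mv² + ½Iω² = ½(1+k)Mv² = (3/4)Mv².
The vertical drop is h = L sinθ = 4.98 × sin37.9° = 3.059 m.
Setting Mgh = (3/4)Mv² gives v = √(2gh/(1+k)) = √(2·9.8·3.059/1.5) ≈ 6.32 m/s.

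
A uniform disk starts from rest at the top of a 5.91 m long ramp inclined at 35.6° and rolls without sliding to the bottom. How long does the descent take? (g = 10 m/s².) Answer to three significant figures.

The moment of inertia is (1/2)MR², giving k ≡ I/(MR²) = 0.5.
Along the incline Mg sinθ − f = Ma, and torque about the center fR = Iα = kMR²(a/R) gives f = kMa.
Hence a = g sinθ/(1+k) = 10×sin35.6°/1.5 = 3.881 m/s².
Starting from rest, L = ½at², so t = √(2L/a) = √(2×5.91/3.881) ≈ 1.75 s.

t ≈ 1.75 s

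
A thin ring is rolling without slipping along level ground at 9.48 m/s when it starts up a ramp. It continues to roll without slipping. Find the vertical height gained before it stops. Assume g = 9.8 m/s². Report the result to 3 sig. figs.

Here I = MR², so the shape factor k = I/(MR²) = 1.
Since it rolls without slipping, ω = v/R and KE = ½Mv² + ½Iω² = ½(1+k)Mv² = Mv².
At the top the kinetic energy is zero, so Mv₀² = Mgh.
Thus h = (1+k)v₀²/(2g) = 2 × 9.48² / (2 × 9.8) ≈ 9.17 m.

h ≈ 9.17 m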